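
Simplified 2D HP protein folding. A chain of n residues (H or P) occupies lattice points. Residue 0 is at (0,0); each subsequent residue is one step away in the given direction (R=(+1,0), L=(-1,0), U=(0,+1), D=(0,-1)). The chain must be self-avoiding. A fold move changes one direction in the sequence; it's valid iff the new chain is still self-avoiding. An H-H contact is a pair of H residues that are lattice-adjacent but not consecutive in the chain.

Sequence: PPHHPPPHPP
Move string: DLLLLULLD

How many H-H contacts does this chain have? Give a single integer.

Answer: 0

Derivation:
Positions: [(0, 0), (0, -1), (-1, -1), (-2, -1), (-3, -1), (-4, -1), (-4, 0), (-5, 0), (-6, 0), (-6, -1)]
No H-H contacts found.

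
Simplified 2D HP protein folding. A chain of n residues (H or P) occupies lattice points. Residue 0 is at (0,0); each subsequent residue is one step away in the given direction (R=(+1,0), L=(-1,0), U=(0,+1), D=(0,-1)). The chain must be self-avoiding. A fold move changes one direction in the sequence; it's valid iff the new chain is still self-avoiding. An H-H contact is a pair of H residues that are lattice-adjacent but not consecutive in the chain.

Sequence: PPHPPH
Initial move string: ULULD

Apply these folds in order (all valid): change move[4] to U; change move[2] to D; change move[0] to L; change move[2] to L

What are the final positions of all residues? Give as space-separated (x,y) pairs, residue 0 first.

Answer: (0,0) (-1,0) (-2,0) (-3,0) (-4,0) (-4,1)

Derivation:
Initial moves: ULULD
Fold: move[4]->U => ULULU (positions: [(0, 0), (0, 1), (-1, 1), (-1, 2), (-2, 2), (-2, 3)])
Fold: move[2]->D => ULDLU (positions: [(0, 0), (0, 1), (-1, 1), (-1, 0), (-2, 0), (-2, 1)])
Fold: move[0]->L => LLDLU (positions: [(0, 0), (-1, 0), (-2, 0), (-2, -1), (-3, -1), (-3, 0)])
Fold: move[2]->L => LLLLU (positions: [(0, 0), (-1, 0), (-2, 0), (-3, 0), (-4, 0), (-4, 1)])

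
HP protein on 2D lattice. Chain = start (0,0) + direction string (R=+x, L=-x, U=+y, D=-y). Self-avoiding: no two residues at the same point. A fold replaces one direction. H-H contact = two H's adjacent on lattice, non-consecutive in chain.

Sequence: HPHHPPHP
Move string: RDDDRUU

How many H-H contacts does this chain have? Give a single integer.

Answer: 1

Derivation:
Positions: [(0, 0), (1, 0), (1, -1), (1, -2), (1, -3), (2, -3), (2, -2), (2, -1)]
H-H contact: residue 3 @(1,-2) - residue 6 @(2, -2)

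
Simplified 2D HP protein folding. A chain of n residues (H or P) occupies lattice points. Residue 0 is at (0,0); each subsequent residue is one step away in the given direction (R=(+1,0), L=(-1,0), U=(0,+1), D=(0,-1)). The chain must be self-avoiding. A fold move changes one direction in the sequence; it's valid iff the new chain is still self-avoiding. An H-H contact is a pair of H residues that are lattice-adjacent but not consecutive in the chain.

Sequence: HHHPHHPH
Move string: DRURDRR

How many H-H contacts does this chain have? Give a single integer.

Positions: [(0, 0), (0, -1), (1, -1), (1, 0), (2, 0), (2, -1), (3, -1), (4, -1)]
H-H contact: residue 2 @(1,-1) - residue 5 @(2, -1)

Answer: 1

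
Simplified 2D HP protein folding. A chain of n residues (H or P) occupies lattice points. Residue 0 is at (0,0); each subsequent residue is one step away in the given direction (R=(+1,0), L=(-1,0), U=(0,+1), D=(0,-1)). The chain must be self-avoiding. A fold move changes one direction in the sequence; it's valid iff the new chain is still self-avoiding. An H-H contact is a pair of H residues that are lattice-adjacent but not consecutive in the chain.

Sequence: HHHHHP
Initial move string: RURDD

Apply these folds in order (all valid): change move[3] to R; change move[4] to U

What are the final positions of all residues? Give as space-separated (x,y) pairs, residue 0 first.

Initial moves: RURDD
Fold: move[3]->R => RURRD (positions: [(0, 0), (1, 0), (1, 1), (2, 1), (3, 1), (3, 0)])
Fold: move[4]->U => RURRU (positions: [(0, 0), (1, 0), (1, 1), (2, 1), (3, 1), (3, 2)])

Answer: (0,0) (1,0) (1,1) (2,1) (3,1) (3,2)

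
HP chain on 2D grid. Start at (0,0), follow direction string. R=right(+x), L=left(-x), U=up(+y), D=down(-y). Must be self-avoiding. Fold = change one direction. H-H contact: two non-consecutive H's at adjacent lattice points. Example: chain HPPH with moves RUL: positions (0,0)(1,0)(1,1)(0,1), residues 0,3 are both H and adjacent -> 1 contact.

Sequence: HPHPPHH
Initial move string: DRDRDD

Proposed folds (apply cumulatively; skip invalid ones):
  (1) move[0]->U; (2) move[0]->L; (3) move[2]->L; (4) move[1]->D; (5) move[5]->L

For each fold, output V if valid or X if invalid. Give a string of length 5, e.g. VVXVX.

Answer: VXXXV

Derivation:
Initial: DRDRDD -> [(0, 0), (0, -1), (1, -1), (1, -2), (2, -2), (2, -3), (2, -4)]
Fold 1: move[0]->U => URDRDD VALID
Fold 2: move[0]->L => LRDRDD INVALID (collision), skipped
Fold 3: move[2]->L => URLRDD INVALID (collision), skipped
Fold 4: move[1]->D => UDDRDD INVALID (collision), skipped
Fold 5: move[5]->L => URDRDL VALID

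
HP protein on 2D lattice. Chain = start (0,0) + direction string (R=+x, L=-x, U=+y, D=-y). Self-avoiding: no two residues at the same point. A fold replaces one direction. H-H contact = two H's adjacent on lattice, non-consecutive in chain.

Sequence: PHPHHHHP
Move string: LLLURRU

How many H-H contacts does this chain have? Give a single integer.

Answer: 1

Derivation:
Positions: [(0, 0), (-1, 0), (-2, 0), (-3, 0), (-3, 1), (-2, 1), (-1, 1), (-1, 2)]
H-H contact: residue 1 @(-1,0) - residue 6 @(-1, 1)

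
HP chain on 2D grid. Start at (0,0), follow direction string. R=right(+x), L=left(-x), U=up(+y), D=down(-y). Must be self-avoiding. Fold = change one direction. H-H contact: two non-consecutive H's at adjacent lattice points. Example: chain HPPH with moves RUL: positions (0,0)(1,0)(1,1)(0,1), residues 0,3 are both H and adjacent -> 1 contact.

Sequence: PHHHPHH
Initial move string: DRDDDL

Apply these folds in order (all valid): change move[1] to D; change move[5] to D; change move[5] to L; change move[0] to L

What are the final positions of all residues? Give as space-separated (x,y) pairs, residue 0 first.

Initial moves: DRDDDL
Fold: move[1]->D => DDDDDL (positions: [(0, 0), (0, -1), (0, -2), (0, -3), (0, -4), (0, -5), (-1, -5)])
Fold: move[5]->D => DDDDDD (positions: [(0, 0), (0, -1), (0, -2), (0, -3), (0, -4), (0, -5), (0, -6)])
Fold: move[5]->L => DDDDDL (positions: [(0, 0), (0, -1), (0, -2), (0, -3), (0, -4), (0, -5), (-1, -5)])
Fold: move[0]->L => LDDDDL (positions: [(0, 0), (-1, 0), (-1, -1), (-1, -2), (-1, -3), (-1, -4), (-2, -4)])

Answer: (0,0) (-1,0) (-1,-1) (-1,-2) (-1,-3) (-1,-4) (-2,-4)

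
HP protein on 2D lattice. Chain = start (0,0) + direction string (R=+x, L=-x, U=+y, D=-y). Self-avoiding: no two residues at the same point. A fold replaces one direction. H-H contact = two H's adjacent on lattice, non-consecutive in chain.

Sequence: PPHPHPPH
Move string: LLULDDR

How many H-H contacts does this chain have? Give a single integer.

Positions: [(0, 0), (-1, 0), (-2, 0), (-2, 1), (-3, 1), (-3, 0), (-3, -1), (-2, -1)]
H-H contact: residue 2 @(-2,0) - residue 7 @(-2, -1)

Answer: 1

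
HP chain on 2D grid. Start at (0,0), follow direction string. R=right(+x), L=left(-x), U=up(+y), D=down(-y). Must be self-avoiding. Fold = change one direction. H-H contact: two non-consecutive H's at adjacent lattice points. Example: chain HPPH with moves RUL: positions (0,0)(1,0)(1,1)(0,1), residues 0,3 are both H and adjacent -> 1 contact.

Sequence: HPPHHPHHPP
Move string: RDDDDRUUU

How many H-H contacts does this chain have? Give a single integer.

Answer: 1

Derivation:
Positions: [(0, 0), (1, 0), (1, -1), (1, -2), (1, -3), (1, -4), (2, -4), (2, -3), (2, -2), (2, -1)]
H-H contact: residue 4 @(1,-3) - residue 7 @(2, -3)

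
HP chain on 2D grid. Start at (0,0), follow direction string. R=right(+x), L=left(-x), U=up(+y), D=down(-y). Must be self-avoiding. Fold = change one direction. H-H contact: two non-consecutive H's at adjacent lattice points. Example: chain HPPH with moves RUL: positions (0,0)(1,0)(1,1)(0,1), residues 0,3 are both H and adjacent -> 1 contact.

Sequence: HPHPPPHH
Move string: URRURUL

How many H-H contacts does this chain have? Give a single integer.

Answer: 0

Derivation:
Positions: [(0, 0), (0, 1), (1, 1), (2, 1), (2, 2), (3, 2), (3, 3), (2, 3)]
No H-H contacts found.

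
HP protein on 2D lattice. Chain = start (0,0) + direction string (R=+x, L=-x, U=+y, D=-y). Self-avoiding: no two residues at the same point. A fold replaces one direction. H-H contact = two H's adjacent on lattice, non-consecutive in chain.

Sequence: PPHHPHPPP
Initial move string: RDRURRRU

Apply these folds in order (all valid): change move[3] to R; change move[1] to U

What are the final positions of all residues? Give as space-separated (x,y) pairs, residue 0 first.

Initial moves: RDRURRRU
Fold: move[3]->R => RDRRRRRU (positions: [(0, 0), (1, 0), (1, -1), (2, -1), (3, -1), (4, -1), (5, -1), (6, -1), (6, 0)])
Fold: move[1]->U => RURRRRRU (positions: [(0, 0), (1, 0), (1, 1), (2, 1), (3, 1), (4, 1), (5, 1), (6, 1), (6, 2)])

Answer: (0,0) (1,0) (1,1) (2,1) (3,1) (4,1) (5,1) (6,1) (6,2)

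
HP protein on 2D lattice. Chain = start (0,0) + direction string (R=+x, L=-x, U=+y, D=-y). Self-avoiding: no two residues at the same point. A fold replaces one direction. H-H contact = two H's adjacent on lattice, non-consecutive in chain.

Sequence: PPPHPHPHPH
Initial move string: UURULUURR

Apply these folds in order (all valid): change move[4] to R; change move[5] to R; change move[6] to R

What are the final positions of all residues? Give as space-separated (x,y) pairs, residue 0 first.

Answer: (0,0) (0,1) (0,2) (1,2) (1,3) (2,3) (3,3) (4,3) (5,3) (6,3)

Derivation:
Initial moves: UURULUURR
Fold: move[4]->R => UURURUURR (positions: [(0, 0), (0, 1), (0, 2), (1, 2), (1, 3), (2, 3), (2, 4), (2, 5), (3, 5), (4, 5)])
Fold: move[5]->R => UURURRURR (positions: [(0, 0), (0, 1), (0, 2), (1, 2), (1, 3), (2, 3), (3, 3), (3, 4), (4, 4), (5, 4)])
Fold: move[6]->R => UURURRRRR (positions: [(0, 0), (0, 1), (0, 2), (1, 2), (1, 3), (2, 3), (3, 3), (4, 3), (5, 3), (6, 3)])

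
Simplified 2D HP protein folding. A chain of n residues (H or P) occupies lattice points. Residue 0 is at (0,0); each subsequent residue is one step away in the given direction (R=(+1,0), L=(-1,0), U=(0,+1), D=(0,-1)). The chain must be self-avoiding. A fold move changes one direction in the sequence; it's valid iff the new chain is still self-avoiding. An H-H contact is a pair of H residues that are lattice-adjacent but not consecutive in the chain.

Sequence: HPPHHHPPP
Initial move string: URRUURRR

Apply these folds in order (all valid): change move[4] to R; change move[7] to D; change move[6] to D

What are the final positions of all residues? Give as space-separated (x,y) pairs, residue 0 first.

Answer: (0,0) (0,1) (1,1) (2,1) (2,2) (3,2) (4,2) (4,1) (4,0)

Derivation:
Initial moves: URRUURRR
Fold: move[4]->R => URRURRRR (positions: [(0, 0), (0, 1), (1, 1), (2, 1), (2, 2), (3, 2), (4, 2), (5, 2), (6, 2)])
Fold: move[7]->D => URRURRRD (positions: [(0, 0), (0, 1), (1, 1), (2, 1), (2, 2), (3, 2), (4, 2), (5, 2), (5, 1)])
Fold: move[6]->D => URRURRDD (positions: [(0, 0), (0, 1), (1, 1), (2, 1), (2, 2), (3, 2), (4, 2), (4, 1), (4, 0)])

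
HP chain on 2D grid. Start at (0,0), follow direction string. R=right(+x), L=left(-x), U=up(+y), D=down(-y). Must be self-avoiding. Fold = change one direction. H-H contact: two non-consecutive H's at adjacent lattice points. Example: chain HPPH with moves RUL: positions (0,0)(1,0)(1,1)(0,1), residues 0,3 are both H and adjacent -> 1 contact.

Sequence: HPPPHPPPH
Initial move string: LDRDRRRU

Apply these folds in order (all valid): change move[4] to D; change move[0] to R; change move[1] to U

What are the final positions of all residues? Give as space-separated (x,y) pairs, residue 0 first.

Initial moves: LDRDRRRU
Fold: move[4]->D => LDRDDRRU (positions: [(0, 0), (-1, 0), (-1, -1), (0, -1), (0, -2), (0, -3), (1, -3), (2, -3), (2, -2)])
Fold: move[0]->R => RDRDDRRU (positions: [(0, 0), (1, 0), (1, -1), (2, -1), (2, -2), (2, -3), (3, -3), (4, -3), (4, -2)])
Fold: move[1]->U => RURDDRRU (positions: [(0, 0), (1, 0), (1, 1), (2, 1), (2, 0), (2, -1), (3, -1), (4, -1), (4, 0)])

Answer: (0,0) (1,0) (1,1) (2,1) (2,0) (2,-1) (3,-1) (4,-1) (4,0)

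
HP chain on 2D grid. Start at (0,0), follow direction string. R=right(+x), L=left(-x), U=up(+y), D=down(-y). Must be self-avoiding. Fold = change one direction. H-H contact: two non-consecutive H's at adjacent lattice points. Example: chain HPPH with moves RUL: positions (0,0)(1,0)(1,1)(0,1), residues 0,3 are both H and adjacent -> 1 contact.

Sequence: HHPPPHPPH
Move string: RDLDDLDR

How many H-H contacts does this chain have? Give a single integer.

Answer: 1

Derivation:
Positions: [(0, 0), (1, 0), (1, -1), (0, -1), (0, -2), (0, -3), (-1, -3), (-1, -4), (0, -4)]
H-H contact: residue 5 @(0,-3) - residue 8 @(0, -4)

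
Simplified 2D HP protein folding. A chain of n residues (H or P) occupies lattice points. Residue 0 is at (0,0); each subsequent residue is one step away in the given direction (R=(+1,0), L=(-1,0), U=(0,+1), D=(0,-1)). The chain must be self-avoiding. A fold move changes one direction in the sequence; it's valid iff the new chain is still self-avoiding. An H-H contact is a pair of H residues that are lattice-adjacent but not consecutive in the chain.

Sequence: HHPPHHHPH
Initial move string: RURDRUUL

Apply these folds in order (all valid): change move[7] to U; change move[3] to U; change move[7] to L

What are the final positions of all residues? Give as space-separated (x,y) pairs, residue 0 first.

Initial moves: RURDRUUL
Fold: move[7]->U => RURDRUUU (positions: [(0, 0), (1, 0), (1, 1), (2, 1), (2, 0), (3, 0), (3, 1), (3, 2), (3, 3)])
Fold: move[3]->U => RURURUUU (positions: [(0, 0), (1, 0), (1, 1), (2, 1), (2, 2), (3, 2), (3, 3), (3, 4), (3, 5)])
Fold: move[7]->L => RURURUUL (positions: [(0, 0), (1, 0), (1, 1), (2, 1), (2, 2), (3, 2), (3, 3), (3, 4), (2, 4)])

Answer: (0,0) (1,0) (1,1) (2,1) (2,2) (3,2) (3,3) (3,4) (2,4)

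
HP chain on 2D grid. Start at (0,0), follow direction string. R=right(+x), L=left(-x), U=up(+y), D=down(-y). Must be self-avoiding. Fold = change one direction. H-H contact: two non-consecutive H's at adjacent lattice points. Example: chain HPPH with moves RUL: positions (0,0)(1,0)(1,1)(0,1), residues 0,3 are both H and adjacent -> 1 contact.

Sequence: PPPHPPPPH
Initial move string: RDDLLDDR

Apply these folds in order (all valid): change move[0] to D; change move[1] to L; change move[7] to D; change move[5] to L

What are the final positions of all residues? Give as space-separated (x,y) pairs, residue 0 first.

Answer: (0,0) (0,-1) (-1,-1) (-1,-2) (-2,-2) (-3,-2) (-4,-2) (-4,-3) (-4,-4)

Derivation:
Initial moves: RDDLLDDR
Fold: move[0]->D => DDDLLDDR (positions: [(0, 0), (0, -1), (0, -2), (0, -3), (-1, -3), (-2, -3), (-2, -4), (-2, -5), (-1, -5)])
Fold: move[1]->L => DLDLLDDR (positions: [(0, 0), (0, -1), (-1, -1), (-1, -2), (-2, -2), (-3, -2), (-3, -3), (-3, -4), (-2, -4)])
Fold: move[7]->D => DLDLLDDD (positions: [(0, 0), (0, -1), (-1, -1), (-1, -2), (-2, -2), (-3, -2), (-3, -3), (-3, -4), (-3, -5)])
Fold: move[5]->L => DLDLLLDD (positions: [(0, 0), (0, -1), (-1, -1), (-1, -2), (-2, -2), (-3, -2), (-4, -2), (-4, -3), (-4, -4)])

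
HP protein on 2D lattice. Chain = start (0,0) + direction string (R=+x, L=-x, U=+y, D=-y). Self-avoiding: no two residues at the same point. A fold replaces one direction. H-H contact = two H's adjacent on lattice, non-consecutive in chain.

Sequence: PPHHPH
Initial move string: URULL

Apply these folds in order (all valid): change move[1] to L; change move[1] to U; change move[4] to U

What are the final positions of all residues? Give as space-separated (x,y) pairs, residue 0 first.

Initial moves: URULL
Fold: move[1]->L => ULULL (positions: [(0, 0), (0, 1), (-1, 1), (-1, 2), (-2, 2), (-3, 2)])
Fold: move[1]->U => UUULL (positions: [(0, 0), (0, 1), (0, 2), (0, 3), (-1, 3), (-2, 3)])
Fold: move[4]->U => UUULU (positions: [(0, 0), (0, 1), (0, 2), (0, 3), (-1, 3), (-1, 4)])

Answer: (0,0) (0,1) (0,2) (0,3) (-1,3) (-1,4)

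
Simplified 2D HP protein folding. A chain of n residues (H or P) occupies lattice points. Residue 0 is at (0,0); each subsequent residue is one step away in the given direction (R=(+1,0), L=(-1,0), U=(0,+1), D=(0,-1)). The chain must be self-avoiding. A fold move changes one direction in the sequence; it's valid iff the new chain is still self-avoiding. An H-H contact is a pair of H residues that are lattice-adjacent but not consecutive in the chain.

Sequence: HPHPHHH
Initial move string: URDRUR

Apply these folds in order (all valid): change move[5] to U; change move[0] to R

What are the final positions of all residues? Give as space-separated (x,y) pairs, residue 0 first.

Answer: (0,0) (1,0) (2,0) (2,-1) (3,-1) (3,0) (3,1)

Derivation:
Initial moves: URDRUR
Fold: move[5]->U => URDRUU (positions: [(0, 0), (0, 1), (1, 1), (1, 0), (2, 0), (2, 1), (2, 2)])
Fold: move[0]->R => RRDRUU (positions: [(0, 0), (1, 0), (2, 0), (2, -1), (3, -1), (3, 0), (3, 1)])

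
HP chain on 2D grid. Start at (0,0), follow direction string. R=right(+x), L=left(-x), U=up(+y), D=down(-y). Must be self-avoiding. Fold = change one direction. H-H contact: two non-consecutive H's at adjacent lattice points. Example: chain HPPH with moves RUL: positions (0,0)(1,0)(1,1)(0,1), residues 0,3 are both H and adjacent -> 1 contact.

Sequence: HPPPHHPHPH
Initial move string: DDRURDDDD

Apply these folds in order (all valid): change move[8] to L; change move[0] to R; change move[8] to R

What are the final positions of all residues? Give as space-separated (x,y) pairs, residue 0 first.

Answer: (0,0) (1,0) (1,-1) (2,-1) (2,0) (3,0) (3,-1) (3,-2) (3,-3) (4,-3)

Derivation:
Initial moves: DDRURDDDD
Fold: move[8]->L => DDRURDDDL (positions: [(0, 0), (0, -1), (0, -2), (1, -2), (1, -1), (2, -1), (2, -2), (2, -3), (2, -4), (1, -4)])
Fold: move[0]->R => RDRURDDDL (positions: [(0, 0), (1, 0), (1, -1), (2, -1), (2, 0), (3, 0), (3, -1), (3, -2), (3, -3), (2, -3)])
Fold: move[8]->R => RDRURDDDR (positions: [(0, 0), (1, 0), (1, -1), (2, -1), (2, 0), (3, 0), (3, -1), (3, -2), (3, -3), (4, -3)])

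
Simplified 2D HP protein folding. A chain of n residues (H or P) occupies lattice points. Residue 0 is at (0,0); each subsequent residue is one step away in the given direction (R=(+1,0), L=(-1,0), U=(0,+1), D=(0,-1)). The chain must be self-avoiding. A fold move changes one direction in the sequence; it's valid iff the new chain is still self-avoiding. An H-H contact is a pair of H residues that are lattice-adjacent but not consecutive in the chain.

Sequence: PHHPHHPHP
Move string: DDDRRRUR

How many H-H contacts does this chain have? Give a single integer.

Answer: 0

Derivation:
Positions: [(0, 0), (0, -1), (0, -2), (0, -3), (1, -3), (2, -3), (3, -3), (3, -2), (4, -2)]
No H-H contacts found.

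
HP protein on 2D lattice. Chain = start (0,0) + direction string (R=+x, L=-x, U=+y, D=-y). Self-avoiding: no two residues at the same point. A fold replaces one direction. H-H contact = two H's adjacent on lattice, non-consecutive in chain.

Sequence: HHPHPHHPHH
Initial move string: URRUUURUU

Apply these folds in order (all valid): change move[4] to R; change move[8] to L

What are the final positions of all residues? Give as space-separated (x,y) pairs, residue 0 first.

Answer: (0,0) (0,1) (1,1) (2,1) (2,2) (3,2) (3,3) (4,3) (4,4) (3,4)

Derivation:
Initial moves: URRUUURUU
Fold: move[4]->R => URRURURUU (positions: [(0, 0), (0, 1), (1, 1), (2, 1), (2, 2), (3, 2), (3, 3), (4, 3), (4, 4), (4, 5)])
Fold: move[8]->L => URRURURUL (positions: [(0, 0), (0, 1), (1, 1), (2, 1), (2, 2), (3, 2), (3, 3), (4, 3), (4, 4), (3, 4)])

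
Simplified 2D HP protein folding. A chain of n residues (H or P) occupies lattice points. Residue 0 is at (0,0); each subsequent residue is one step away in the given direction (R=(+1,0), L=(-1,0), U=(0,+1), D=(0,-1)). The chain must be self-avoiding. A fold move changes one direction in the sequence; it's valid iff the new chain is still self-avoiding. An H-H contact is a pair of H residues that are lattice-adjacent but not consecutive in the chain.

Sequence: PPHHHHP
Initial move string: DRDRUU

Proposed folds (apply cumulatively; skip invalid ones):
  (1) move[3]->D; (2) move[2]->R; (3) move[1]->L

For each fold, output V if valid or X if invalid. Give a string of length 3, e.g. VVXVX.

Initial: DRDRUU -> [(0, 0), (0, -1), (1, -1), (1, -2), (2, -2), (2, -1), (2, 0)]
Fold 1: move[3]->D => DRDDUU INVALID (collision), skipped
Fold 2: move[2]->R => DRRRUU VALID
Fold 3: move[1]->L => DLRRUU INVALID (collision), skipped

Answer: XVX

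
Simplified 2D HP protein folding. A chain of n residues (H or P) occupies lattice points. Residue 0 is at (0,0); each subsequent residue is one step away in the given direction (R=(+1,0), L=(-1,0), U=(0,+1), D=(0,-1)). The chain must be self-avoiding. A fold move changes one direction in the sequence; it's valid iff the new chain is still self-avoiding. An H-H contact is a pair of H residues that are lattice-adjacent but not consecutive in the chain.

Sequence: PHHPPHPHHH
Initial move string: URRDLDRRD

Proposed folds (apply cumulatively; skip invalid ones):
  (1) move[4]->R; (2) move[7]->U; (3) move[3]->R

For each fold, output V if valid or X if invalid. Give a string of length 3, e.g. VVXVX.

Initial: URRDLDRRD -> [(0, 0), (0, 1), (1, 1), (2, 1), (2, 0), (1, 0), (1, -1), (2, -1), (3, -1), (3, -2)]
Fold 1: move[4]->R => URRDRDRRD VALID
Fold 2: move[7]->U => URRDRDRUD INVALID (collision), skipped
Fold 3: move[3]->R => URRRRDRRD VALID

Answer: VXV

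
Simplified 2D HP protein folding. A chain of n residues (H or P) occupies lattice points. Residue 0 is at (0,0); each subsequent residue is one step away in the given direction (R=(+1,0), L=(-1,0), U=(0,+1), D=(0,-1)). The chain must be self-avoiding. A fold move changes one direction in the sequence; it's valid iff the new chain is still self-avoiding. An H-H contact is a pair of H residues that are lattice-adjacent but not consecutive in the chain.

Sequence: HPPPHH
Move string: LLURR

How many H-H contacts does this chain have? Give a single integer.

Positions: [(0, 0), (-1, 0), (-2, 0), (-2, 1), (-1, 1), (0, 1)]
H-H contact: residue 0 @(0,0) - residue 5 @(0, 1)

Answer: 1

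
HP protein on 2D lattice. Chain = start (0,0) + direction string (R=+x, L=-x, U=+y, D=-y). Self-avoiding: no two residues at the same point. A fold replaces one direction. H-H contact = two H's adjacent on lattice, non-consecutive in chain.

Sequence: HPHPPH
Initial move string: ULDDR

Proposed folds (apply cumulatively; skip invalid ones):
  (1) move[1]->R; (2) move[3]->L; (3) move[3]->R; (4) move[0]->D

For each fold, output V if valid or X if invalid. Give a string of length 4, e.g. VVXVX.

Answer: VXVV

Derivation:
Initial: ULDDR -> [(0, 0), (0, 1), (-1, 1), (-1, 0), (-1, -1), (0, -1)]
Fold 1: move[1]->R => URDDR VALID
Fold 2: move[3]->L => URDLR INVALID (collision), skipped
Fold 3: move[3]->R => URDRR VALID
Fold 4: move[0]->D => DRDRR VALID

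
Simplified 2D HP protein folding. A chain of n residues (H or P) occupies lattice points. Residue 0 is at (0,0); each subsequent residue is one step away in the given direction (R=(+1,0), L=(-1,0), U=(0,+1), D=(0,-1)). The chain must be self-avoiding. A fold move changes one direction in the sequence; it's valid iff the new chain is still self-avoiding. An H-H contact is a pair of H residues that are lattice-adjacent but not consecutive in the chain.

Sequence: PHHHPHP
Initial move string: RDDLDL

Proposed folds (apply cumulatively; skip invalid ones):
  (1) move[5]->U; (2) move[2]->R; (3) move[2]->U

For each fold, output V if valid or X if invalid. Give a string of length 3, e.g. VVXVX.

Initial: RDDLDL -> [(0, 0), (1, 0), (1, -1), (1, -2), (0, -2), (0, -3), (-1, -3)]
Fold 1: move[5]->U => RDDLDU INVALID (collision), skipped
Fold 2: move[2]->R => RDRLDL INVALID (collision), skipped
Fold 3: move[2]->U => RDULDL INVALID (collision), skipped

Answer: XXX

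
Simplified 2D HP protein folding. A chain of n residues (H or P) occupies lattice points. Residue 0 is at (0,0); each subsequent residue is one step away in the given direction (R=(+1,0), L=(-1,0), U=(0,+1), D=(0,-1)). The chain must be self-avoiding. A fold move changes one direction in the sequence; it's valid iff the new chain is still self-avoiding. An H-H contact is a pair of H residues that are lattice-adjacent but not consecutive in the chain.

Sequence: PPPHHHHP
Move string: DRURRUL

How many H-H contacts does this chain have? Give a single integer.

Positions: [(0, 0), (0, -1), (1, -1), (1, 0), (2, 0), (3, 0), (3, 1), (2, 1)]
No H-H contacts found.

Answer: 0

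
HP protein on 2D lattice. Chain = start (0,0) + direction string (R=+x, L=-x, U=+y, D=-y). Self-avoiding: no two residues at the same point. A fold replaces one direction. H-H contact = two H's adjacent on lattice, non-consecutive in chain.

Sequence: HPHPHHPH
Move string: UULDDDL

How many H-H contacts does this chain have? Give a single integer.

Answer: 1

Derivation:
Positions: [(0, 0), (0, 1), (0, 2), (-1, 2), (-1, 1), (-1, 0), (-1, -1), (-2, -1)]
H-H contact: residue 0 @(0,0) - residue 5 @(-1, 0)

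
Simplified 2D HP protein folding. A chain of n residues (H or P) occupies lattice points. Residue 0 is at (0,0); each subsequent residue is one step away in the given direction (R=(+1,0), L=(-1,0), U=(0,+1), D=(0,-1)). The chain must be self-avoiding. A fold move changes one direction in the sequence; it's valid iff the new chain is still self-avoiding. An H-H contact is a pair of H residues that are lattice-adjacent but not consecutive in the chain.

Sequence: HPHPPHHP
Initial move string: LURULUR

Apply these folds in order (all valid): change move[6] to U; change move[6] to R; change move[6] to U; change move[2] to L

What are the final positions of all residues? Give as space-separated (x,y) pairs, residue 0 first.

Initial moves: LURULUR
Fold: move[6]->U => LURULUU (positions: [(0, 0), (-1, 0), (-1, 1), (0, 1), (0, 2), (-1, 2), (-1, 3), (-1, 4)])
Fold: move[6]->R => LURULUR (positions: [(0, 0), (-1, 0), (-1, 1), (0, 1), (0, 2), (-1, 2), (-1, 3), (0, 3)])
Fold: move[6]->U => LURULUU (positions: [(0, 0), (-1, 0), (-1, 1), (0, 1), (0, 2), (-1, 2), (-1, 3), (-1, 4)])
Fold: move[2]->L => LULULUU (positions: [(0, 0), (-1, 0), (-1, 1), (-2, 1), (-2, 2), (-3, 2), (-3, 3), (-3, 4)])

Answer: (0,0) (-1,0) (-1,1) (-2,1) (-2,2) (-3,2) (-3,3) (-3,4)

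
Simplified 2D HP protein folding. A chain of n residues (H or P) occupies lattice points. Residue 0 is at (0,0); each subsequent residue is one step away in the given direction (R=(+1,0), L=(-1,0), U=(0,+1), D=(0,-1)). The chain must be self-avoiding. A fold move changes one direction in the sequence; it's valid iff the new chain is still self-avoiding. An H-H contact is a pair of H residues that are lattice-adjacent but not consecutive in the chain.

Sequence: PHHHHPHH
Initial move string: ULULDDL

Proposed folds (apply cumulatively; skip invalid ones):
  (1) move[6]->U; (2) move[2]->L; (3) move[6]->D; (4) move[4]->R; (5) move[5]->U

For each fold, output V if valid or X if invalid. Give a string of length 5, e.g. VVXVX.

Initial: ULULDDL -> [(0, 0), (0, 1), (-1, 1), (-1, 2), (-2, 2), (-2, 1), (-2, 0), (-3, 0)]
Fold 1: move[6]->U => ULULDDU INVALID (collision), skipped
Fold 2: move[2]->L => ULLLDDL VALID
Fold 3: move[6]->D => ULLLDDD VALID
Fold 4: move[4]->R => ULLLRDD INVALID (collision), skipped
Fold 5: move[5]->U => ULLLDUD INVALID (collision), skipped

Answer: XVVXX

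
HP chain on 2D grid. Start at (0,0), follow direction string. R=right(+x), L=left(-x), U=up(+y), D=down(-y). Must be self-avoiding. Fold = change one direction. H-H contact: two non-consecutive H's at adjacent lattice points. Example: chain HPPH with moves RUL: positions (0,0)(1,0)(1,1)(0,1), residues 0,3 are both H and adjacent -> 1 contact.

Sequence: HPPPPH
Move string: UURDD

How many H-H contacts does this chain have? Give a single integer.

Answer: 1

Derivation:
Positions: [(0, 0), (0, 1), (0, 2), (1, 2), (1, 1), (1, 0)]
H-H contact: residue 0 @(0,0) - residue 5 @(1, 0)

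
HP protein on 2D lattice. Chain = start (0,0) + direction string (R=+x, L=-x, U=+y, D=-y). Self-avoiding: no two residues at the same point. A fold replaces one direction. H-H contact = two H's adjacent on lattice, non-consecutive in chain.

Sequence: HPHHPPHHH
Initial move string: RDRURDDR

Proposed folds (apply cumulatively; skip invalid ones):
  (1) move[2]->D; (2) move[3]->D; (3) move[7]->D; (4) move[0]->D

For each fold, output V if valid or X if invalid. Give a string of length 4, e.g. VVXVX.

Initial: RDRURDDR -> [(0, 0), (1, 0), (1, -1), (2, -1), (2, 0), (3, 0), (3, -1), (3, -2), (4, -2)]
Fold 1: move[2]->D => RDDURDDR INVALID (collision), skipped
Fold 2: move[3]->D => RDRDRDDR VALID
Fold 3: move[7]->D => RDRDRDDD VALID
Fold 4: move[0]->D => DDRDRDDD VALID

Answer: XVVV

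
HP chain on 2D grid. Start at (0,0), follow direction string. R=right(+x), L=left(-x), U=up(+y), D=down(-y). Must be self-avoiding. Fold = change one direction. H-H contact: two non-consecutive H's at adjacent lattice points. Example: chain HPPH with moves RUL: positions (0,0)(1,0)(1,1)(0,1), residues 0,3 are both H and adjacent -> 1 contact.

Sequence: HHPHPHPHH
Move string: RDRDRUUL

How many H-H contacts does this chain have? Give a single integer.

Positions: [(0, 0), (1, 0), (1, -1), (2, -1), (2, -2), (3, -2), (3, -1), (3, 0), (2, 0)]
H-H contact: residue 1 @(1,0) - residue 8 @(2, 0)
H-H contact: residue 3 @(2,-1) - residue 8 @(2, 0)

Answer: 2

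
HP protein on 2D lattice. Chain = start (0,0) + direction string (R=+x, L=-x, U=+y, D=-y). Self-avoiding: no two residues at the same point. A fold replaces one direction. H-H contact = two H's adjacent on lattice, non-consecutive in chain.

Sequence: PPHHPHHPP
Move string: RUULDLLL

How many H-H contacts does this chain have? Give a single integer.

Positions: [(0, 0), (1, 0), (1, 1), (1, 2), (0, 2), (0, 1), (-1, 1), (-2, 1), (-3, 1)]
H-H contact: residue 2 @(1,1) - residue 5 @(0, 1)

Answer: 1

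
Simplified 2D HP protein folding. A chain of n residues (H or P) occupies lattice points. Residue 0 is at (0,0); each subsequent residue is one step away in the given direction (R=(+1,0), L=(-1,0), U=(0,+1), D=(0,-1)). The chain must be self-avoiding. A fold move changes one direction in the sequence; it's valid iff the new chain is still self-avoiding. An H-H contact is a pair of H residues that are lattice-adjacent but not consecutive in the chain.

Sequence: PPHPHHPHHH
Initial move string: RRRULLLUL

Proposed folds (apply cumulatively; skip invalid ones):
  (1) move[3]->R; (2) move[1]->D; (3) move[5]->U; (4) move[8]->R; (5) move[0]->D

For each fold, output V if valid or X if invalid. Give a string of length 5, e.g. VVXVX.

Answer: XXVVV

Derivation:
Initial: RRRULLLUL -> [(0, 0), (1, 0), (2, 0), (3, 0), (3, 1), (2, 1), (1, 1), (0, 1), (0, 2), (-1, 2)]
Fold 1: move[3]->R => RRRRLLLUL INVALID (collision), skipped
Fold 2: move[1]->D => RDRULLLUL INVALID (collision), skipped
Fold 3: move[5]->U => RRRULULUL VALID
Fold 4: move[8]->R => RRRULULUR VALID
Fold 5: move[0]->D => DRRULULUR VALID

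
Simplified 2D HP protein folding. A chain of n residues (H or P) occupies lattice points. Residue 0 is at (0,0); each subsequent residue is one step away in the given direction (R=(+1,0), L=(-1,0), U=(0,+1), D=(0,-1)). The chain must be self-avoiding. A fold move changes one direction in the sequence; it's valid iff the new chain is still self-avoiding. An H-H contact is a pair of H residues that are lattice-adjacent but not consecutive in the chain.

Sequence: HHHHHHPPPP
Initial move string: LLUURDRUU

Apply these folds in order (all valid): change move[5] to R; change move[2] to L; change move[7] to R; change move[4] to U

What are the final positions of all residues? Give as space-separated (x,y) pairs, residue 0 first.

Answer: (0,0) (-1,0) (-2,0) (-3,0) (-3,1) (-3,2) (-2,2) (-1,2) (0,2) (0,3)

Derivation:
Initial moves: LLUURDRUU
Fold: move[5]->R => LLUURRRUU (positions: [(0, 0), (-1, 0), (-2, 0), (-2, 1), (-2, 2), (-1, 2), (0, 2), (1, 2), (1, 3), (1, 4)])
Fold: move[2]->L => LLLURRRUU (positions: [(0, 0), (-1, 0), (-2, 0), (-3, 0), (-3, 1), (-2, 1), (-1, 1), (0, 1), (0, 2), (0, 3)])
Fold: move[7]->R => LLLURRRRU (positions: [(0, 0), (-1, 0), (-2, 0), (-3, 0), (-3, 1), (-2, 1), (-1, 1), (0, 1), (1, 1), (1, 2)])
Fold: move[4]->U => LLLUURRRU (positions: [(0, 0), (-1, 0), (-2, 0), (-3, 0), (-3, 1), (-3, 2), (-2, 2), (-1, 2), (0, 2), (0, 3)])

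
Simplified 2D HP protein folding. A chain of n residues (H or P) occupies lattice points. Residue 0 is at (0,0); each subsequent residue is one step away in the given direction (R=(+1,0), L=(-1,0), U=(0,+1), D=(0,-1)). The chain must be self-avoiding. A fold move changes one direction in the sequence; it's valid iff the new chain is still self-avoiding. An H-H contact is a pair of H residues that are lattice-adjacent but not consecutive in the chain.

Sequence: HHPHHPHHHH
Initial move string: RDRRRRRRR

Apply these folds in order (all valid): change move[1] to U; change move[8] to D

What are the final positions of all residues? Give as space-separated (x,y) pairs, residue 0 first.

Answer: (0,0) (1,0) (1,1) (2,1) (3,1) (4,1) (5,1) (6,1) (7,1) (7,0)

Derivation:
Initial moves: RDRRRRRRR
Fold: move[1]->U => RURRRRRRR (positions: [(0, 0), (1, 0), (1, 1), (2, 1), (3, 1), (4, 1), (5, 1), (6, 1), (7, 1), (8, 1)])
Fold: move[8]->D => RURRRRRRD (positions: [(0, 0), (1, 0), (1, 1), (2, 1), (3, 1), (4, 1), (5, 1), (6, 1), (7, 1), (7, 0)])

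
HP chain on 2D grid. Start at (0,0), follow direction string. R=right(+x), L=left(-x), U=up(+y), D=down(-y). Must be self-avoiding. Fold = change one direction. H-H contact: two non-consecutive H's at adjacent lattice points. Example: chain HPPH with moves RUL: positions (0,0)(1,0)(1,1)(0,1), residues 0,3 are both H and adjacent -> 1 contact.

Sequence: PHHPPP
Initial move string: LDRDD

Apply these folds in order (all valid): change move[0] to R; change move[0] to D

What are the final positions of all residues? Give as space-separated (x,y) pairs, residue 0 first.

Answer: (0,0) (0,-1) (0,-2) (1,-2) (1,-3) (1,-4)

Derivation:
Initial moves: LDRDD
Fold: move[0]->R => RDRDD (positions: [(0, 0), (1, 0), (1, -1), (2, -1), (2, -2), (2, -3)])
Fold: move[0]->D => DDRDD (positions: [(0, 0), (0, -1), (0, -2), (1, -2), (1, -3), (1, -4)])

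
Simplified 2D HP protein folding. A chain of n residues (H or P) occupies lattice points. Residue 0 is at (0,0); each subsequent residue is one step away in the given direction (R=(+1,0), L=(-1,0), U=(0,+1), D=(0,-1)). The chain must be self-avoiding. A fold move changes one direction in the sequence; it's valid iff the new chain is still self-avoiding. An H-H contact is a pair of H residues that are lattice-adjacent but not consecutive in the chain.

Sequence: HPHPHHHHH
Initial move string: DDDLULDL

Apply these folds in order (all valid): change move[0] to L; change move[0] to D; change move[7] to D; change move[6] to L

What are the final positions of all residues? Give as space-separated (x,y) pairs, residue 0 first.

Initial moves: DDDLULDL
Fold: move[0]->L => LDDLULDL (positions: [(0, 0), (-1, 0), (-1, -1), (-1, -2), (-2, -2), (-2, -1), (-3, -1), (-3, -2), (-4, -2)])
Fold: move[0]->D => DDDLULDL (positions: [(0, 0), (0, -1), (0, -2), (0, -3), (-1, -3), (-1, -2), (-2, -2), (-2, -3), (-3, -3)])
Fold: move[7]->D => DDDLULDD (positions: [(0, 0), (0, -1), (0, -2), (0, -3), (-1, -3), (-1, -2), (-2, -2), (-2, -3), (-2, -4)])
Fold: move[6]->L => DDDLULLD (positions: [(0, 0), (0, -1), (0, -2), (0, -3), (-1, -3), (-1, -2), (-2, -2), (-3, -2), (-3, -3)])

Answer: (0,0) (0,-1) (0,-2) (0,-3) (-1,-3) (-1,-2) (-2,-2) (-3,-2) (-3,-3)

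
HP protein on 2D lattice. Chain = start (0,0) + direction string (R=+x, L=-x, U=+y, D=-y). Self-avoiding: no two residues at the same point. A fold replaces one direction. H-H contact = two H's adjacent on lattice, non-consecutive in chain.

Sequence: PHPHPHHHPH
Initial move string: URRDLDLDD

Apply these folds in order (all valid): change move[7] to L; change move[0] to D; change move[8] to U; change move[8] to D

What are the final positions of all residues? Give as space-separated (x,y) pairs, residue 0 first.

Answer: (0,0) (0,-1) (1,-1) (2,-1) (2,-2) (1,-2) (1,-3) (0,-3) (-1,-3) (-1,-4)

Derivation:
Initial moves: URRDLDLDD
Fold: move[7]->L => URRDLDLLD (positions: [(0, 0), (0, 1), (1, 1), (2, 1), (2, 0), (1, 0), (1, -1), (0, -1), (-1, -1), (-1, -2)])
Fold: move[0]->D => DRRDLDLLD (positions: [(0, 0), (0, -1), (1, -1), (2, -1), (2, -2), (1, -2), (1, -3), (0, -3), (-1, -3), (-1, -4)])
Fold: move[8]->U => DRRDLDLLU (positions: [(0, 0), (0, -1), (1, -1), (2, -1), (2, -2), (1, -2), (1, -3), (0, -3), (-1, -3), (-1, -2)])
Fold: move[8]->D => DRRDLDLLD (positions: [(0, 0), (0, -1), (1, -1), (2, -1), (2, -2), (1, -2), (1, -3), (0, -3), (-1, -3), (-1, -4)])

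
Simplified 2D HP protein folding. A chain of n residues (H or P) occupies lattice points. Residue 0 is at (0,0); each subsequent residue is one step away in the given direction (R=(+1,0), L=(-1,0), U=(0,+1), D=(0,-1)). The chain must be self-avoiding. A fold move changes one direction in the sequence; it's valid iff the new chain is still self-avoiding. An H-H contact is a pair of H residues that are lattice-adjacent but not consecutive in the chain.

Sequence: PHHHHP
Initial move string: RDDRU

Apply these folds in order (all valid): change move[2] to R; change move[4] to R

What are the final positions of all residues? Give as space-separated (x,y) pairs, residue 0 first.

Answer: (0,0) (1,0) (1,-1) (2,-1) (3,-1) (4,-1)

Derivation:
Initial moves: RDDRU
Fold: move[2]->R => RDRRU (positions: [(0, 0), (1, 0), (1, -1), (2, -1), (3, -1), (3, 0)])
Fold: move[4]->R => RDRRR (positions: [(0, 0), (1, 0), (1, -1), (2, -1), (3, -1), (4, -1)])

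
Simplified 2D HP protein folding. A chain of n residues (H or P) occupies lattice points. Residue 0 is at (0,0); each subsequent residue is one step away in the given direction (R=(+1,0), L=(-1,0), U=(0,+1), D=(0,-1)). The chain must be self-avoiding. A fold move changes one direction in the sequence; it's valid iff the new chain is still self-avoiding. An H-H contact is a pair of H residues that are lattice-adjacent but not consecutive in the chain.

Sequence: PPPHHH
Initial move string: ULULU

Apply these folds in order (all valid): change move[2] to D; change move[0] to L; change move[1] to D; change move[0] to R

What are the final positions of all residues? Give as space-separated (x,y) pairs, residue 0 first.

Answer: (0,0) (1,0) (1,-1) (1,-2) (0,-2) (0,-1)

Derivation:
Initial moves: ULULU
Fold: move[2]->D => ULDLU (positions: [(0, 0), (0, 1), (-1, 1), (-1, 0), (-2, 0), (-2, 1)])
Fold: move[0]->L => LLDLU (positions: [(0, 0), (-1, 0), (-2, 0), (-2, -1), (-3, -1), (-3, 0)])
Fold: move[1]->D => LDDLU (positions: [(0, 0), (-1, 0), (-1, -1), (-1, -2), (-2, -2), (-2, -1)])
Fold: move[0]->R => RDDLU (positions: [(0, 0), (1, 0), (1, -1), (1, -2), (0, -2), (0, -1)])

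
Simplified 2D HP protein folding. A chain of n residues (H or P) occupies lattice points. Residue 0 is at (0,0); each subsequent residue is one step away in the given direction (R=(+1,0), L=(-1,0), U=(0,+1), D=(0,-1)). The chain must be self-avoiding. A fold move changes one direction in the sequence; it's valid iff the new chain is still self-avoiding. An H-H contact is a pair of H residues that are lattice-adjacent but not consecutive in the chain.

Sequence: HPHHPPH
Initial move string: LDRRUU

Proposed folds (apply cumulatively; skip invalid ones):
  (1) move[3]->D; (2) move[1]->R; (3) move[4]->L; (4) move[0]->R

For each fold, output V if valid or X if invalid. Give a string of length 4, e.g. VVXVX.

Initial: LDRRUU -> [(0, 0), (-1, 0), (-1, -1), (0, -1), (1, -1), (1, 0), (1, 1)]
Fold 1: move[3]->D => LDRDUU INVALID (collision), skipped
Fold 2: move[1]->R => LRRRUU INVALID (collision), skipped
Fold 3: move[4]->L => LDRRLU INVALID (collision), skipped
Fold 4: move[0]->R => RDRRUU VALID

Answer: XXXV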